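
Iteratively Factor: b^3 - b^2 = (b)*(b^2 - b) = b*(b - 1)*(b)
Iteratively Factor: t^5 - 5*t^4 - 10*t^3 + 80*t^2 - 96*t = (t - 3)*(t^4 - 2*t^3 - 16*t^2 + 32*t) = (t - 3)*(t - 2)*(t^3 - 16*t) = t*(t - 3)*(t - 2)*(t^2 - 16) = t*(t - 4)*(t - 3)*(t - 2)*(t + 4)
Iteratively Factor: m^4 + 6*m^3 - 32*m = (m)*(m^3 + 6*m^2 - 32) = m*(m + 4)*(m^2 + 2*m - 8) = m*(m - 2)*(m + 4)*(m + 4)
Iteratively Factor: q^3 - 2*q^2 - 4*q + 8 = (q - 2)*(q^2 - 4) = (q - 2)^2*(q + 2)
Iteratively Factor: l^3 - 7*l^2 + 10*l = (l - 2)*(l^2 - 5*l) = l*(l - 2)*(l - 5)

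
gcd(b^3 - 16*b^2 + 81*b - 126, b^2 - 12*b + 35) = b - 7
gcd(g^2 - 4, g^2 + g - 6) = g - 2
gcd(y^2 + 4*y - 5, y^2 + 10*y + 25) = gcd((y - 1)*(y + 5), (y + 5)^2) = y + 5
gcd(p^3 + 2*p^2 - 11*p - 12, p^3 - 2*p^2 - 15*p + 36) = p^2 + p - 12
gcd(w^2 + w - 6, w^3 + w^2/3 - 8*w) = w + 3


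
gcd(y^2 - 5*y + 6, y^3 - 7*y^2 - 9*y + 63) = y - 3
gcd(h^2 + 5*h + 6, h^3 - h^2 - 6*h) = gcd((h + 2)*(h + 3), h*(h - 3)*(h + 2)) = h + 2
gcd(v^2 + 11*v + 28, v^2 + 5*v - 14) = v + 7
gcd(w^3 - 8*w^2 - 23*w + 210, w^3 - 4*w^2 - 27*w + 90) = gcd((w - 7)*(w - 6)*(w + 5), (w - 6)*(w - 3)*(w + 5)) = w^2 - w - 30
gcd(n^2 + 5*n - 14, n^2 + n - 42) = n + 7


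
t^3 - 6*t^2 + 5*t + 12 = (t - 4)*(t - 3)*(t + 1)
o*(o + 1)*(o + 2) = o^3 + 3*o^2 + 2*o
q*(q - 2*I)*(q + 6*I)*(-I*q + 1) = -I*q^4 + 5*q^3 - 8*I*q^2 + 12*q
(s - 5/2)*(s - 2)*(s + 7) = s^3 + 5*s^2/2 - 53*s/2 + 35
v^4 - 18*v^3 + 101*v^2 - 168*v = v*(v - 8)*(v - 7)*(v - 3)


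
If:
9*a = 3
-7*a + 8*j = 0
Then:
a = 1/3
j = 7/24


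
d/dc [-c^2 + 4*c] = 4 - 2*c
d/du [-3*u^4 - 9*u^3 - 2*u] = -12*u^3 - 27*u^2 - 2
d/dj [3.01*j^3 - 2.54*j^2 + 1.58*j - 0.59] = 9.03*j^2 - 5.08*j + 1.58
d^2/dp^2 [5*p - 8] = 0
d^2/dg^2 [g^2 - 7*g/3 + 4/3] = 2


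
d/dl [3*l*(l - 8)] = 6*l - 24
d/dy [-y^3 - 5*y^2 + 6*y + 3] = -3*y^2 - 10*y + 6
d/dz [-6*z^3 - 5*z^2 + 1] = 2*z*(-9*z - 5)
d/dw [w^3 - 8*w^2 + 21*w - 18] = 3*w^2 - 16*w + 21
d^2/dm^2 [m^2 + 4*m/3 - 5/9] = 2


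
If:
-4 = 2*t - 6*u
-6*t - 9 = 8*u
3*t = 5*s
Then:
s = -129/130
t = -43/26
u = 3/26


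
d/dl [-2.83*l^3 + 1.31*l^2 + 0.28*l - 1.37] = -8.49*l^2 + 2.62*l + 0.28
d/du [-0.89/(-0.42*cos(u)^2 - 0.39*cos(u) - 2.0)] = (0.7476*cos(u) + 0.3471)*sin(u)/(0.42*cos(u)^2 + 0.39*cos(u) + 2.0)^2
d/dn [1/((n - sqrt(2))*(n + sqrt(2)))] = -2*n/(n^4 - 4*n^2 + 4)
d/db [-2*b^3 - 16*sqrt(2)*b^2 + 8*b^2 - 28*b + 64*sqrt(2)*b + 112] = -6*b^2 - 32*sqrt(2)*b + 16*b - 28 + 64*sqrt(2)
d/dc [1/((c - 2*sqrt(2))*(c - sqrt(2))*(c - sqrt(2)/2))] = 2*(-3*c^2 + 7*sqrt(2)*c - 7)/(2*c^6 - 14*sqrt(2)*c^5 + 77*c^4 - 106*sqrt(2)*c^3 + 154*c^2 - 56*sqrt(2)*c + 16)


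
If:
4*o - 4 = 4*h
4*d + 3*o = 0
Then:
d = -3*o/4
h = o - 1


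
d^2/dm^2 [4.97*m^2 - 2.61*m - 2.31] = 9.94000000000000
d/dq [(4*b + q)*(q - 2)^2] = (q - 2)*(8*b + 3*q - 2)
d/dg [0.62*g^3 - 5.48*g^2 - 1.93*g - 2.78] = 1.86*g^2 - 10.96*g - 1.93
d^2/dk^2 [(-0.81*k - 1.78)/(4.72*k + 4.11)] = (-7.105427357601e-15*k - 47.8844)/(4.72*k + 4.11)^3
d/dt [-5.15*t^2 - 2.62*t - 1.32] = -10.3*t - 2.62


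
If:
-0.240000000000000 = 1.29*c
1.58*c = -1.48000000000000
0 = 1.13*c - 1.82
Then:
No Solution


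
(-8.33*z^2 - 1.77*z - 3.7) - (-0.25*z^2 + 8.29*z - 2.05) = -8.08*z^2 - 10.06*z - 1.65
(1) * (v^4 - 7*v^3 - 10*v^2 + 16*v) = v^4 - 7*v^3 - 10*v^2 + 16*v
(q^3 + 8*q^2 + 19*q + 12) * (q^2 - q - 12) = q^5 + 7*q^4 - q^3 - 103*q^2 - 240*q - 144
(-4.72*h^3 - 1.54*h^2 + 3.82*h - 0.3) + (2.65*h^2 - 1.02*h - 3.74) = -4.72*h^3 + 1.11*h^2 + 2.8*h - 4.04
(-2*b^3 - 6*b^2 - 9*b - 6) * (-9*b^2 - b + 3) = 18*b^5 + 56*b^4 + 81*b^3 + 45*b^2 - 21*b - 18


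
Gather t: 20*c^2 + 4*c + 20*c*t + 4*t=20*c^2 + 4*c + t*(20*c + 4)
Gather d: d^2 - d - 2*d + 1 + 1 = d^2 - 3*d + 2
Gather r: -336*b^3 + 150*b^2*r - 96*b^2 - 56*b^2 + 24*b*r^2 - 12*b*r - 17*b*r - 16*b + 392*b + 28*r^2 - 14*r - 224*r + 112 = -336*b^3 - 152*b^2 + 376*b + r^2*(24*b + 28) + r*(150*b^2 - 29*b - 238) + 112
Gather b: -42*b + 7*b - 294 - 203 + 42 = -35*b - 455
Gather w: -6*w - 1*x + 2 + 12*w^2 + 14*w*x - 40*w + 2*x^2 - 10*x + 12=12*w^2 + w*(14*x - 46) + 2*x^2 - 11*x + 14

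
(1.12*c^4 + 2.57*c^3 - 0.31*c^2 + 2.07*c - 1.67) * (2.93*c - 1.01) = 3.2816*c^5 + 6.3989*c^4 - 3.504*c^3 + 6.3782*c^2 - 6.9838*c + 1.6867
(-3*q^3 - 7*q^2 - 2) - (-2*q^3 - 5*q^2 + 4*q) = -q^3 - 2*q^2 - 4*q - 2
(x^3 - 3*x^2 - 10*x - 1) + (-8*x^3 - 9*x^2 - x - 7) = -7*x^3 - 12*x^2 - 11*x - 8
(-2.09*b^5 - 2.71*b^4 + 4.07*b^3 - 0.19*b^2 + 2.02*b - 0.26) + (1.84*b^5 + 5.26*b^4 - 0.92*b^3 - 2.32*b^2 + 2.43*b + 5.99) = -0.25*b^5 + 2.55*b^4 + 3.15*b^3 - 2.51*b^2 + 4.45*b + 5.73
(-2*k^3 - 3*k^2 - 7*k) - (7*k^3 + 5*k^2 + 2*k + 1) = -9*k^3 - 8*k^2 - 9*k - 1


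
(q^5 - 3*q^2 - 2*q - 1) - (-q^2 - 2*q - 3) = q^5 - 2*q^2 + 2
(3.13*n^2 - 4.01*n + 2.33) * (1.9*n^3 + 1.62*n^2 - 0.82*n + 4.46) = 5.947*n^5 - 2.5484*n^4 - 4.6358*n^3 + 21.0226*n^2 - 19.7952*n + 10.3918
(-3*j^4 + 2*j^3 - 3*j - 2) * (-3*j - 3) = 9*j^5 + 3*j^4 - 6*j^3 + 9*j^2 + 15*j + 6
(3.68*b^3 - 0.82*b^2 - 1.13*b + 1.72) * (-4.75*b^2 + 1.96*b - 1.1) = -17.48*b^5 + 11.1078*b^4 - 0.287700000000001*b^3 - 9.4828*b^2 + 4.6142*b - 1.892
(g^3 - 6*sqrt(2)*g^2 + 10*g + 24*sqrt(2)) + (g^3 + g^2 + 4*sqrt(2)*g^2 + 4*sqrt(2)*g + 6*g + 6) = 2*g^3 - 2*sqrt(2)*g^2 + g^2 + 4*sqrt(2)*g + 16*g + 6 + 24*sqrt(2)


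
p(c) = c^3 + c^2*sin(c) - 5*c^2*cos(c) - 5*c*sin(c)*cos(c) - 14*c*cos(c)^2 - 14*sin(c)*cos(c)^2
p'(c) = 5*c^2*sin(c) + c^2*cos(c) + 3*c^2 + 5*c*sin(c)^2 + 28*c*sin(c)*cos(c) + 2*c*sin(c) - 5*c*cos(c)^2 - 10*c*cos(c) + 28*sin(c)^2*cos(c) - 5*sin(c)*cos(c) - 14*cos(c)^3 - 14*cos(c)^2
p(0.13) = -3.74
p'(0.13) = -28.93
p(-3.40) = 56.48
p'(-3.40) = 41.00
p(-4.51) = -53.81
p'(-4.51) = 137.92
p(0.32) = -8.90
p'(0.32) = -24.33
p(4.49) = 85.86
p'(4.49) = -1.31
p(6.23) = -38.63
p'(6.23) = 14.22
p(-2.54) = 42.04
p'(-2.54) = -62.30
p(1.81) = 12.89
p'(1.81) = 23.43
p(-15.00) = -2503.16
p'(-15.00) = -531.27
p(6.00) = -32.68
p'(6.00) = -60.94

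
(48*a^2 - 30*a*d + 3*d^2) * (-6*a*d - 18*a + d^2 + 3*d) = -288*a^3*d - 864*a^3 + 228*a^2*d^2 + 684*a^2*d - 48*a*d^3 - 144*a*d^2 + 3*d^4 + 9*d^3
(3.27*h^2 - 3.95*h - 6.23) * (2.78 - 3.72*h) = -12.1644*h^3 + 23.7846*h^2 + 12.1946*h - 17.3194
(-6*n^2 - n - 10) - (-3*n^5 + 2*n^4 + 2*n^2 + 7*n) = 3*n^5 - 2*n^4 - 8*n^2 - 8*n - 10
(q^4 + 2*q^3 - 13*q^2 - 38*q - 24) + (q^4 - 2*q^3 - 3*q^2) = 2*q^4 - 16*q^2 - 38*q - 24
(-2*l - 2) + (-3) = -2*l - 5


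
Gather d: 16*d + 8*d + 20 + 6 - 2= 24*d + 24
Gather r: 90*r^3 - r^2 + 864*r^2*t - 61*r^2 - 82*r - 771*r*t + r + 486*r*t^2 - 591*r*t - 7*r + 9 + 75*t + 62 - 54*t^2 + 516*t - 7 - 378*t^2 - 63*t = 90*r^3 + r^2*(864*t - 62) + r*(486*t^2 - 1362*t - 88) - 432*t^2 + 528*t + 64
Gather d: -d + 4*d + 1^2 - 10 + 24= 3*d + 15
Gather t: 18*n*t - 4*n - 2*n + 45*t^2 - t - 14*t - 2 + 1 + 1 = -6*n + 45*t^2 + t*(18*n - 15)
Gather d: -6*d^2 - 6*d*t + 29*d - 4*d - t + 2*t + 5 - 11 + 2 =-6*d^2 + d*(25 - 6*t) + t - 4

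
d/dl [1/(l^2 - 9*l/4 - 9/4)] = 4*(9 - 8*l)/(-4*l^2 + 9*l + 9)^2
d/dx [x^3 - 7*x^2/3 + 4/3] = x*(9*x - 14)/3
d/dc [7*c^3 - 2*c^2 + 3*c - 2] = 21*c^2 - 4*c + 3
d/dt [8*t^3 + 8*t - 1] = 24*t^2 + 8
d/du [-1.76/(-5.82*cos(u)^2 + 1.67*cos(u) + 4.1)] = (20.4864*cos(u) - 2.9392)*sin(u)/(-5.82*cos(u)^2 + 1.67*cos(u) + 4.1)^2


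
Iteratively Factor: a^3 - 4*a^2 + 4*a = (a - 2)*(a^2 - 2*a) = a*(a - 2)*(a - 2)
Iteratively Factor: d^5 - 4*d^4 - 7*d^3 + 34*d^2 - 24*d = (d + 3)*(d^4 - 7*d^3 + 14*d^2 - 8*d) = (d - 2)*(d + 3)*(d^3 - 5*d^2 + 4*d) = (d - 4)*(d - 2)*(d + 3)*(d^2 - d) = (d - 4)*(d - 2)*(d - 1)*(d + 3)*(d)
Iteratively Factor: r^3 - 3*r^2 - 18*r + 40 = (r - 2)*(r^2 - r - 20) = (r - 5)*(r - 2)*(r + 4)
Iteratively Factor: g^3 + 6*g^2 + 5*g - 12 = (g - 1)*(g^2 + 7*g + 12) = (g - 1)*(g + 4)*(g + 3)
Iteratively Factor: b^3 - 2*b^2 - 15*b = (b)*(b^2 - 2*b - 15) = b*(b - 5)*(b + 3)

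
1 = 1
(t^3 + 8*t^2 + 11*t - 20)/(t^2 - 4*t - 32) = (t^2 + 4*t - 5)/(t - 8)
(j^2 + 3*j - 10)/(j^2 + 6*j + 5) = (j - 2)/(j + 1)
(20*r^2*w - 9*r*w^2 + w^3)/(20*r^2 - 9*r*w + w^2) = w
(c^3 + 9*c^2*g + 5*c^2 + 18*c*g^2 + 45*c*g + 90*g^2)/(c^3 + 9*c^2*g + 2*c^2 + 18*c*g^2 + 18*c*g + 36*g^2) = (c + 5)/(c + 2)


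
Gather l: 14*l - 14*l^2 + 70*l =-14*l^2 + 84*l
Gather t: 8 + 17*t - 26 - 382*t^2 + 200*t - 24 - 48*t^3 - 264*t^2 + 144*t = -48*t^3 - 646*t^2 + 361*t - 42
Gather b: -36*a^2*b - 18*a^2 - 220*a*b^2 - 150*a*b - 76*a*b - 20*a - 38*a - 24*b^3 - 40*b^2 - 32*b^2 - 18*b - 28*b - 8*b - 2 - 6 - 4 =-18*a^2 - 58*a - 24*b^3 + b^2*(-220*a - 72) + b*(-36*a^2 - 226*a - 54) - 12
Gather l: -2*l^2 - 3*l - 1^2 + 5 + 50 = -2*l^2 - 3*l + 54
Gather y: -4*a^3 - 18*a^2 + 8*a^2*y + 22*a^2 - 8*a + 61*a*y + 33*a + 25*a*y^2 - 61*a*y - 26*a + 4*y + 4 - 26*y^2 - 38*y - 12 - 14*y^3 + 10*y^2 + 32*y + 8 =-4*a^3 + 4*a^2 - a - 14*y^3 + y^2*(25*a - 16) + y*(8*a^2 - 2)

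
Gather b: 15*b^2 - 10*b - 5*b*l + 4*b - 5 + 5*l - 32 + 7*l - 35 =15*b^2 + b*(-5*l - 6) + 12*l - 72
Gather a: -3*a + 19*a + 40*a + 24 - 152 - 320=56*a - 448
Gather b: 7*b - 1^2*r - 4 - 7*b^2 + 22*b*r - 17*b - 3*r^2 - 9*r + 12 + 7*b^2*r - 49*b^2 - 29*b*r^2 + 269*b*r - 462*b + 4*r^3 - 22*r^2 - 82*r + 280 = b^2*(7*r - 56) + b*(-29*r^2 + 291*r - 472) + 4*r^3 - 25*r^2 - 92*r + 288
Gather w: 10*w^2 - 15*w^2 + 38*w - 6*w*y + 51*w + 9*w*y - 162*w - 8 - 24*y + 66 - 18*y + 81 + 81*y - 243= -5*w^2 + w*(3*y - 73) + 39*y - 104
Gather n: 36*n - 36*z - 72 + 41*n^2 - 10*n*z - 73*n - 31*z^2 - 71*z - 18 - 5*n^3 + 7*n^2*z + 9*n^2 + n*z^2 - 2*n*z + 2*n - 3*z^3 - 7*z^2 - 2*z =-5*n^3 + n^2*(7*z + 50) + n*(z^2 - 12*z - 35) - 3*z^3 - 38*z^2 - 109*z - 90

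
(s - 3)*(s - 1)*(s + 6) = s^3 + 2*s^2 - 21*s + 18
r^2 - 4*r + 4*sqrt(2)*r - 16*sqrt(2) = (r - 4)*(r + 4*sqrt(2))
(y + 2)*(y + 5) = y^2 + 7*y + 10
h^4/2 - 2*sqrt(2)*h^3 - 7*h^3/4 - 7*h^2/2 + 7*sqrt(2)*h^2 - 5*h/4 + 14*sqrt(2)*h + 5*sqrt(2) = (h/2 + 1/2)*(h - 5)*(h + 1/2)*(h - 4*sqrt(2))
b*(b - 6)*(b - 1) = b^3 - 7*b^2 + 6*b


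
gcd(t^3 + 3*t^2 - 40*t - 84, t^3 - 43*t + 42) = t^2 + t - 42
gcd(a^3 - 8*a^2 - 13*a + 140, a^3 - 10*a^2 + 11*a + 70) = a^2 - 12*a + 35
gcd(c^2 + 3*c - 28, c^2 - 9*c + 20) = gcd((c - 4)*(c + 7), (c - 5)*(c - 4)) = c - 4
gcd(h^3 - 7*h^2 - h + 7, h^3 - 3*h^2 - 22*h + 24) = h - 1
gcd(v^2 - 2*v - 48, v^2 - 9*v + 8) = v - 8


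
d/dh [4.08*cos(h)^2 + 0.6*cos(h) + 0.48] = -(8.16*cos(h) + 0.6)*sin(h)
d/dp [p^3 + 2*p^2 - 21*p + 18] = 3*p^2 + 4*p - 21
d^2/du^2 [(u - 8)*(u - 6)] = 2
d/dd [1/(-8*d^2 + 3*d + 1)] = (16*d - 3)/(-8*d^2 + 3*d + 1)^2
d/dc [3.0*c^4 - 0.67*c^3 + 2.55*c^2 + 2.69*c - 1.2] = 12.0*c^3 - 2.01*c^2 + 5.1*c + 2.69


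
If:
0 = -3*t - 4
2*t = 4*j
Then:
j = -2/3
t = -4/3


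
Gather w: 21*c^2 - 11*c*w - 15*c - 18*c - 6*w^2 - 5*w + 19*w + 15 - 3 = 21*c^2 - 33*c - 6*w^2 + w*(14 - 11*c) + 12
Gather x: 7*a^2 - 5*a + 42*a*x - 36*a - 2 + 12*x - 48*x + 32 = 7*a^2 - 41*a + x*(42*a - 36) + 30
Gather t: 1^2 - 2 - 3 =-4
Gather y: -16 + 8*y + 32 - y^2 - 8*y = 16 - y^2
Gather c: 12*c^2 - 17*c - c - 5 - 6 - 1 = 12*c^2 - 18*c - 12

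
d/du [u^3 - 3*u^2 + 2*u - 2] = 3*u^2 - 6*u + 2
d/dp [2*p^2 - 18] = 4*p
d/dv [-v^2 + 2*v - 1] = 2 - 2*v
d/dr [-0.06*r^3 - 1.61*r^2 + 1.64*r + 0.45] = -0.18*r^2 - 3.22*r + 1.64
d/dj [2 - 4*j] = -4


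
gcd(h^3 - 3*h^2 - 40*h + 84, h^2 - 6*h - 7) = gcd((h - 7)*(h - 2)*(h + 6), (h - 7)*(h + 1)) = h - 7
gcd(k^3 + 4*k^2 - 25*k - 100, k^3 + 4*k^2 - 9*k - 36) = k + 4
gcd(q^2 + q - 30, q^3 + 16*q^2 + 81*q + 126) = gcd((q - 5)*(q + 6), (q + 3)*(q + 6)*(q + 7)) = q + 6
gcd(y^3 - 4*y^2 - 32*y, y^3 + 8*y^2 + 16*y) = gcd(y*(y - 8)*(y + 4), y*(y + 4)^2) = y^2 + 4*y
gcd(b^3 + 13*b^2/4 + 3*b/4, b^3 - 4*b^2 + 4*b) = b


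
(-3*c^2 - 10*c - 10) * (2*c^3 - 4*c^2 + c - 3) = -6*c^5 - 8*c^4 + 17*c^3 + 39*c^2 + 20*c + 30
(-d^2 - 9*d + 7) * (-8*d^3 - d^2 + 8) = 8*d^5 + 73*d^4 - 47*d^3 - 15*d^2 - 72*d + 56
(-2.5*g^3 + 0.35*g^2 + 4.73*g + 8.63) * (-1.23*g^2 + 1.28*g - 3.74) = 3.075*g^5 - 3.6305*g^4 + 3.9801*g^3 - 5.8695*g^2 - 6.6438*g - 32.2762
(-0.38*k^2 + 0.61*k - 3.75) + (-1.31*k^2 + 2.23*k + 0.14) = -1.69*k^2 + 2.84*k - 3.61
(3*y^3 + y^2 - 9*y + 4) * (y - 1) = 3*y^4 - 2*y^3 - 10*y^2 + 13*y - 4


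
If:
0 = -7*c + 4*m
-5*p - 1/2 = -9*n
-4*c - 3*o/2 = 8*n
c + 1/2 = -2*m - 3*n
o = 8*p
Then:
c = -46/303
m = -161/606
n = 37/606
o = 8/101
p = 1/101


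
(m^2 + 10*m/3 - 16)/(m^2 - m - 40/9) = 3*(m + 6)/(3*m + 5)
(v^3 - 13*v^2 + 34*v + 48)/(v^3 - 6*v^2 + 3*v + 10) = (v^2 - 14*v + 48)/(v^2 - 7*v + 10)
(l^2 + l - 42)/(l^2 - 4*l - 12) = (l + 7)/(l + 2)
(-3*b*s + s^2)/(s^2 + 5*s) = (-3*b + s)/(s + 5)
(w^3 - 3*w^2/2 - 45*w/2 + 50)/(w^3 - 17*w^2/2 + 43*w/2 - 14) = (2*w^2 + 5*w - 25)/(2*w^2 - 9*w + 7)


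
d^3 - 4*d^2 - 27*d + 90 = (d - 6)*(d - 3)*(d + 5)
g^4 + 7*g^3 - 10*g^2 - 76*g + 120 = (g - 2)^2*(g + 5)*(g + 6)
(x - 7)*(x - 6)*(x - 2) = x^3 - 15*x^2 + 68*x - 84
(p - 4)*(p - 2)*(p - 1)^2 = p^4 - 8*p^3 + 21*p^2 - 22*p + 8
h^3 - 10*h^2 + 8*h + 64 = (h - 8)*(h - 4)*(h + 2)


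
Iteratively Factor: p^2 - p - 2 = (p - 2)*(p + 1)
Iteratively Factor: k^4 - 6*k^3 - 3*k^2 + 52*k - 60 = (k - 5)*(k^3 - k^2 - 8*k + 12) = (k - 5)*(k - 2)*(k^2 + k - 6) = (k - 5)*(k - 2)^2*(k + 3)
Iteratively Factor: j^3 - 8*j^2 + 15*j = (j)*(j^2 - 8*j + 15) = j*(j - 5)*(j - 3)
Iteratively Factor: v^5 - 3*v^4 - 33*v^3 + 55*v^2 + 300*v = (v - 5)*(v^4 + 2*v^3 - 23*v^2 - 60*v) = (v - 5)^2*(v^3 + 7*v^2 + 12*v) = (v - 5)^2*(v + 3)*(v^2 + 4*v) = (v - 5)^2*(v + 3)*(v + 4)*(v)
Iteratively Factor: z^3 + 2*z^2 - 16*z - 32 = (z + 4)*(z^2 - 2*z - 8) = (z - 4)*(z + 4)*(z + 2)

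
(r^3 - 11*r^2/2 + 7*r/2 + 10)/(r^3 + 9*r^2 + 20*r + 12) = (r^2 - 13*r/2 + 10)/(r^2 + 8*r + 12)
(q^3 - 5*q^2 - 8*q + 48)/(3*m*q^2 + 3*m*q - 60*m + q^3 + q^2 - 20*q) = (q^2 - q - 12)/(3*m*q + 15*m + q^2 + 5*q)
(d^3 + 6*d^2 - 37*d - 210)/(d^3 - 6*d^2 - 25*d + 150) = (d + 7)/(d - 5)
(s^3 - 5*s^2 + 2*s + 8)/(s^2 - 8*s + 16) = (s^2 - s - 2)/(s - 4)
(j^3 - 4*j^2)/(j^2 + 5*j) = j*(j - 4)/(j + 5)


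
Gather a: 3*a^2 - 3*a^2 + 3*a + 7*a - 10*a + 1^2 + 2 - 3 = 0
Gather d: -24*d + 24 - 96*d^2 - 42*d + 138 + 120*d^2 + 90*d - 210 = 24*d^2 + 24*d - 48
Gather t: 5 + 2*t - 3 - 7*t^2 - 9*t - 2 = -7*t^2 - 7*t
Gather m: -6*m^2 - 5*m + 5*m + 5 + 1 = 6 - 6*m^2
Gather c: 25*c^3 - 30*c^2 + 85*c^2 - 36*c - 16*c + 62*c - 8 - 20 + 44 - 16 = 25*c^3 + 55*c^2 + 10*c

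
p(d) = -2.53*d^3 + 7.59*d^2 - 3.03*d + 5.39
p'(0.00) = -3.03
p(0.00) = 5.39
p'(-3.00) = -116.88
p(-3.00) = 151.10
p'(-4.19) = -199.88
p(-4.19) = 337.44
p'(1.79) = -0.18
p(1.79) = 9.78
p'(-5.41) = -307.30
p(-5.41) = 644.53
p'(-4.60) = -233.46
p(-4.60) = 426.19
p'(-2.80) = -105.04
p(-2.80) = 128.92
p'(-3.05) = -119.93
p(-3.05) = 157.02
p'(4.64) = -96.00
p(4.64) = -98.00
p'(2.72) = -17.89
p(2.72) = 2.39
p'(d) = -7.59*d^2 + 15.18*d - 3.03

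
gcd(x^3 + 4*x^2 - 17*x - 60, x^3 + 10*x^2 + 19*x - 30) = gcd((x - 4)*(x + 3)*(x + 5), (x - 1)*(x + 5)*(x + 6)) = x + 5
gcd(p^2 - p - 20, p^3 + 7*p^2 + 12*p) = p + 4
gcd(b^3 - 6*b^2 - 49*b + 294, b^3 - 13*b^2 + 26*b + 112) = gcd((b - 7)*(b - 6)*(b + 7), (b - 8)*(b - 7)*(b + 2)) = b - 7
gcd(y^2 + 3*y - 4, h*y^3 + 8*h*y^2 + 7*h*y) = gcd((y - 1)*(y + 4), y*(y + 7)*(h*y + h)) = 1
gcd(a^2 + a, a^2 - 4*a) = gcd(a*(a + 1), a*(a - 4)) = a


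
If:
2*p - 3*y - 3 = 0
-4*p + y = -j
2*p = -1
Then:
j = -2/3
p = -1/2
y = -4/3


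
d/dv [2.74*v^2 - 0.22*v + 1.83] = 5.48*v - 0.22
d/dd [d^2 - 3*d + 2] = 2*d - 3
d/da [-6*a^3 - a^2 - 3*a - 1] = -18*a^2 - 2*a - 3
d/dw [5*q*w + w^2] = 5*q + 2*w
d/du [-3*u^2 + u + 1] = 1 - 6*u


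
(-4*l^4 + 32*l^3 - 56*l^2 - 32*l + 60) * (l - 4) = -4*l^5 + 48*l^4 - 184*l^3 + 192*l^2 + 188*l - 240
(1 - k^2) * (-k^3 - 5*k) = k^5 + 4*k^3 - 5*k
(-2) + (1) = -1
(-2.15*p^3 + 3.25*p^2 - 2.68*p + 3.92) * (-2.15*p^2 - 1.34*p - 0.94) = 4.6225*p^5 - 4.1065*p^4 + 3.428*p^3 - 7.8918*p^2 - 2.7336*p - 3.6848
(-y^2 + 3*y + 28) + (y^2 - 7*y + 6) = 34 - 4*y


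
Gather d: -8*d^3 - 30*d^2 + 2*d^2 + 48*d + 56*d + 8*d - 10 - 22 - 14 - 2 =-8*d^3 - 28*d^2 + 112*d - 48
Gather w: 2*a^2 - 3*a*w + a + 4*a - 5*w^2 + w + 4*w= 2*a^2 + 5*a - 5*w^2 + w*(5 - 3*a)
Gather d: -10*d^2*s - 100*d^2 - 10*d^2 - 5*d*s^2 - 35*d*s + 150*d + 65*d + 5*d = d^2*(-10*s - 110) + d*(-5*s^2 - 35*s + 220)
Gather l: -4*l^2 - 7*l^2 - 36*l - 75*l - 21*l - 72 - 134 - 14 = -11*l^2 - 132*l - 220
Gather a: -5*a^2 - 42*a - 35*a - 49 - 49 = -5*a^2 - 77*a - 98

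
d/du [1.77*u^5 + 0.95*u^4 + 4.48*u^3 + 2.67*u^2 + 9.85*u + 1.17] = 8.85*u^4 + 3.8*u^3 + 13.44*u^2 + 5.34*u + 9.85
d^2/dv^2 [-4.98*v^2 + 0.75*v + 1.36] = -9.96000000000000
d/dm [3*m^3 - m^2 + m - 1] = 9*m^2 - 2*m + 1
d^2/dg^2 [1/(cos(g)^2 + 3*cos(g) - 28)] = (-4*sin(g)^4 + 123*sin(g)^2 - 291*cos(g)/4 - 9*cos(3*g)/4 - 45)/((cos(g) - 4)^3*(cos(g) + 7)^3)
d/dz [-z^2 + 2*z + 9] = 2 - 2*z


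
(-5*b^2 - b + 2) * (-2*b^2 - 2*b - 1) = 10*b^4 + 12*b^3 + 3*b^2 - 3*b - 2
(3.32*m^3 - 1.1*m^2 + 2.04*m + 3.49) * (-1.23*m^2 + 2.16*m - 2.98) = -4.0836*m^5 + 8.5242*m^4 - 14.7788*m^3 + 3.3917*m^2 + 1.4592*m - 10.4002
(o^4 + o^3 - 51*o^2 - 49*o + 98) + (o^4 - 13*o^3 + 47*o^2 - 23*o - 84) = 2*o^4 - 12*o^3 - 4*o^2 - 72*o + 14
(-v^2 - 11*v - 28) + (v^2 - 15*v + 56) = 28 - 26*v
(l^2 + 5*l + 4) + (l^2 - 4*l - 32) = 2*l^2 + l - 28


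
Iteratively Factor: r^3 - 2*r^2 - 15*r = (r - 5)*(r^2 + 3*r) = (r - 5)*(r + 3)*(r)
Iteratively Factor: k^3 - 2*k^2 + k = (k)*(k^2 - 2*k + 1) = k*(k - 1)*(k - 1)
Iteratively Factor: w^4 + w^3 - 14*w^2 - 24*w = (w)*(w^3 + w^2 - 14*w - 24) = w*(w + 3)*(w^2 - 2*w - 8) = w*(w - 4)*(w + 3)*(w + 2)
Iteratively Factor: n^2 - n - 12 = (n - 4)*(n + 3)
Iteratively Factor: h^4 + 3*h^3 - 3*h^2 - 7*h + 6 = (h - 1)*(h^3 + 4*h^2 + h - 6) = (h - 1)*(h + 2)*(h^2 + 2*h - 3) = (h - 1)*(h + 2)*(h + 3)*(h - 1)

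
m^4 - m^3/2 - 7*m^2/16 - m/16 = m*(m - 1)*(m + 1/4)^2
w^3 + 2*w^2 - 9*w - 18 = (w - 3)*(w + 2)*(w + 3)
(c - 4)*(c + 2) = c^2 - 2*c - 8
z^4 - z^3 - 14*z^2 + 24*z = z*(z - 3)*(z - 2)*(z + 4)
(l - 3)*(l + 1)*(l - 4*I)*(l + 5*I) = l^4 - 2*l^3 + I*l^3 + 17*l^2 - 2*I*l^2 - 40*l - 3*I*l - 60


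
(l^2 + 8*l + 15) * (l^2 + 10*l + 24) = l^4 + 18*l^3 + 119*l^2 + 342*l + 360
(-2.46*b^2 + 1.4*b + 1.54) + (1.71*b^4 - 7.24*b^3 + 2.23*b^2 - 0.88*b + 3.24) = 1.71*b^4 - 7.24*b^3 - 0.23*b^2 + 0.52*b + 4.78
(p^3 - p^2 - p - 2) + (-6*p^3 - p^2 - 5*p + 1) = -5*p^3 - 2*p^2 - 6*p - 1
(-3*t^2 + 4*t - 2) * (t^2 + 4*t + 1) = -3*t^4 - 8*t^3 + 11*t^2 - 4*t - 2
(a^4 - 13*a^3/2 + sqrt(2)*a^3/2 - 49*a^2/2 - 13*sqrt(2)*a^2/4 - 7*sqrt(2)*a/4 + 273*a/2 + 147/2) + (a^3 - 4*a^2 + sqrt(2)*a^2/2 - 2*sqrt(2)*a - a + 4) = a^4 - 11*a^3/2 + sqrt(2)*a^3/2 - 57*a^2/2 - 11*sqrt(2)*a^2/4 - 15*sqrt(2)*a/4 + 271*a/2 + 155/2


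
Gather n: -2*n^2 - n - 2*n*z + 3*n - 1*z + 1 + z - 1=-2*n^2 + n*(2 - 2*z)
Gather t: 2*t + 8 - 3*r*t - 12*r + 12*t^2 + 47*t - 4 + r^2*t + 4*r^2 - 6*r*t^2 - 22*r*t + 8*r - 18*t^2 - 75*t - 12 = 4*r^2 - 4*r + t^2*(-6*r - 6) + t*(r^2 - 25*r - 26) - 8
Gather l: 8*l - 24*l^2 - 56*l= -24*l^2 - 48*l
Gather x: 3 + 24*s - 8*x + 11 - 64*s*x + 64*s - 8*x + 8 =88*s + x*(-64*s - 16) + 22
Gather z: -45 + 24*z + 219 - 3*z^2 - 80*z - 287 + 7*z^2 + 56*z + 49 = 4*z^2 - 64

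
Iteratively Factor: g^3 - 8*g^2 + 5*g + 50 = (g - 5)*(g^2 - 3*g - 10) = (g - 5)^2*(g + 2)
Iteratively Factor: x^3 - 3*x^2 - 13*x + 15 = (x - 5)*(x^2 + 2*x - 3) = (x - 5)*(x - 1)*(x + 3)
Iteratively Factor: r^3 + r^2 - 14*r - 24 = (r + 2)*(r^2 - r - 12) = (r - 4)*(r + 2)*(r + 3)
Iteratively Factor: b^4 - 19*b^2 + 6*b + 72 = (b + 4)*(b^3 - 4*b^2 - 3*b + 18) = (b + 2)*(b + 4)*(b^2 - 6*b + 9) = (b - 3)*(b + 2)*(b + 4)*(b - 3)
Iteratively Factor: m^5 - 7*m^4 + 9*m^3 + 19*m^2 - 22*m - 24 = (m + 1)*(m^4 - 8*m^3 + 17*m^2 + 2*m - 24) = (m - 2)*(m + 1)*(m^3 - 6*m^2 + 5*m + 12) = (m - 2)*(m + 1)^2*(m^2 - 7*m + 12) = (m - 3)*(m - 2)*(m + 1)^2*(m - 4)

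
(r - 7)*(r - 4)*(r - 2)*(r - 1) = r^4 - 14*r^3 + 63*r^2 - 106*r + 56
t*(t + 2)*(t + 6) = t^3 + 8*t^2 + 12*t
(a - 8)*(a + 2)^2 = a^3 - 4*a^2 - 28*a - 32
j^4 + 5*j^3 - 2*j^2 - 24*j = j*(j - 2)*(j + 3)*(j + 4)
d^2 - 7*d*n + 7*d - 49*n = (d + 7)*(d - 7*n)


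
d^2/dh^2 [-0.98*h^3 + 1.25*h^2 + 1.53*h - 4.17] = 2.5 - 5.88*h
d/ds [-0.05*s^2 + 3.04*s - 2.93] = 3.04 - 0.1*s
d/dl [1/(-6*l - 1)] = 6/(6*l + 1)^2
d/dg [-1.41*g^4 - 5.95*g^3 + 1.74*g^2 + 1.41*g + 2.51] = -5.64*g^3 - 17.85*g^2 + 3.48*g + 1.41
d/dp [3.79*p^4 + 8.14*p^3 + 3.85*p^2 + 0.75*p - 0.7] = 15.16*p^3 + 24.42*p^2 + 7.7*p + 0.75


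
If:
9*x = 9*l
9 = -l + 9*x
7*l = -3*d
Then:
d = -21/8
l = 9/8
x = 9/8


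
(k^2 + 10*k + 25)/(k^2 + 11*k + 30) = (k + 5)/(k + 6)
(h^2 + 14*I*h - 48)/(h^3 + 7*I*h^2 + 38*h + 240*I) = (h + 6*I)/(h^2 - I*h + 30)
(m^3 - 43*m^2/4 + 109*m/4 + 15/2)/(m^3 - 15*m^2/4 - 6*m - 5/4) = (m - 6)/(m + 1)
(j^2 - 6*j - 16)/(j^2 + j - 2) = (j - 8)/(j - 1)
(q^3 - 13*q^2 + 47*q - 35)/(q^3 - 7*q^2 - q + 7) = (q - 5)/(q + 1)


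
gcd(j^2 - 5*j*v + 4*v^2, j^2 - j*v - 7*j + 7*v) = -j + v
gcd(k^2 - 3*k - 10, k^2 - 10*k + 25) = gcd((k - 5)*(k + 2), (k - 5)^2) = k - 5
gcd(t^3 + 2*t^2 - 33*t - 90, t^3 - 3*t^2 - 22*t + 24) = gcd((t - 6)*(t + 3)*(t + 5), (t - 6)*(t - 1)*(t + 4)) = t - 6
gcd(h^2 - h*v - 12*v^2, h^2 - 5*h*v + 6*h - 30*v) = 1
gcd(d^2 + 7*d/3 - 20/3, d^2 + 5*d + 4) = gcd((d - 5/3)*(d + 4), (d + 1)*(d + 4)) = d + 4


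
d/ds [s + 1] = 1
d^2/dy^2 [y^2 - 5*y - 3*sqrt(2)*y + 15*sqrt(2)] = 2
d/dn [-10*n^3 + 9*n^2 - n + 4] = -30*n^2 + 18*n - 1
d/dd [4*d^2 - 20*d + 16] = 8*d - 20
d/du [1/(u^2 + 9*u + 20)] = (-2*u - 9)/(u^2 + 9*u + 20)^2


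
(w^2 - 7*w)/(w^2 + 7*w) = (w - 7)/(w + 7)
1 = 1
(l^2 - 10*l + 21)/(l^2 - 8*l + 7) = (l - 3)/(l - 1)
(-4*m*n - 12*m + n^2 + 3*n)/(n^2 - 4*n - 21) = (-4*m + n)/(n - 7)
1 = 1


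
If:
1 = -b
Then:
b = -1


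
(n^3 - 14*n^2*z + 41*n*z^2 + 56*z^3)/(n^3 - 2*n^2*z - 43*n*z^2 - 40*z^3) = (n - 7*z)/(n + 5*z)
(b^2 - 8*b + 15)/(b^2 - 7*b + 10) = (b - 3)/(b - 2)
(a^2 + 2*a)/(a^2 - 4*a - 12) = a/(a - 6)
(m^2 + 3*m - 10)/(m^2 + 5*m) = (m - 2)/m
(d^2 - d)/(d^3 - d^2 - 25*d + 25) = d/(d^2 - 25)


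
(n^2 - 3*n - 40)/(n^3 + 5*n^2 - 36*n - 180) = (n - 8)/(n^2 - 36)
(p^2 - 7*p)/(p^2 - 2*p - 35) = p/(p + 5)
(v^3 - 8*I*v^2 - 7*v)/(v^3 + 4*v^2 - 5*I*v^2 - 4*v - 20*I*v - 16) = v*(v - 7*I)/(v^2 + 4*v*(1 - I) - 16*I)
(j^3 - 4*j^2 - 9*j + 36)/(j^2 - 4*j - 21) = (j^2 - 7*j + 12)/(j - 7)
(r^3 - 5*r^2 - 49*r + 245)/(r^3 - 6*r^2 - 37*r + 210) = (r + 7)/(r + 6)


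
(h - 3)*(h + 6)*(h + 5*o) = h^3 + 5*h^2*o + 3*h^2 + 15*h*o - 18*h - 90*o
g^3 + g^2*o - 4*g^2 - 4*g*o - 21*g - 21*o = (g - 7)*(g + 3)*(g + o)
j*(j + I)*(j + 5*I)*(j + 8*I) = j^4 + 14*I*j^3 - 53*j^2 - 40*I*j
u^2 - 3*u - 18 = (u - 6)*(u + 3)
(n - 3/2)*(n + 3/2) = n^2 - 9/4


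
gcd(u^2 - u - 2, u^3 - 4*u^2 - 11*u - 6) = u + 1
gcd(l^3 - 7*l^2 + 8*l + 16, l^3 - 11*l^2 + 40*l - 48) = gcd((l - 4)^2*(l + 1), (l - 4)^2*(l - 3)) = l^2 - 8*l + 16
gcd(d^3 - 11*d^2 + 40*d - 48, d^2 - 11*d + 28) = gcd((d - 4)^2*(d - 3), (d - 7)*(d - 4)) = d - 4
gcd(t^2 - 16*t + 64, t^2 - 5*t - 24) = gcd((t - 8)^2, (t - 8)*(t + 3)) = t - 8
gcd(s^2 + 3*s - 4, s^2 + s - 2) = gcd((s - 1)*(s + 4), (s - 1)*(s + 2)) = s - 1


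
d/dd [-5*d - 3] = -5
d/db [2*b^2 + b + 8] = 4*b + 1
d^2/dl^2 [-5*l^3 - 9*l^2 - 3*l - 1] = -30*l - 18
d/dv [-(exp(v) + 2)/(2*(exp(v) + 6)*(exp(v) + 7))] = (exp(2*v) + 4*exp(v) - 16)*exp(v)/(2*(exp(4*v) + 26*exp(3*v) + 253*exp(2*v) + 1092*exp(v) + 1764))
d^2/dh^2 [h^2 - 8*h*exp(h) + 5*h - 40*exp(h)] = -8*h*exp(h) - 56*exp(h) + 2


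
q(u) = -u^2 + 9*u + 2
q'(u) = 9 - 2*u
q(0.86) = 9.00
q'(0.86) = 7.28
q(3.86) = 21.84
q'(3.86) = 1.28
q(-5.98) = -87.58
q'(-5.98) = 20.96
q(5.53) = 21.19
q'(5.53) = -2.06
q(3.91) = 21.90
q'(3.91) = 1.18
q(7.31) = 14.35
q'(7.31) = -5.62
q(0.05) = 2.45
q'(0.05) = 8.90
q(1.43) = 12.83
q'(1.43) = 6.14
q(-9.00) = -160.00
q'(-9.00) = 27.00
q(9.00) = 2.00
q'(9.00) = -9.00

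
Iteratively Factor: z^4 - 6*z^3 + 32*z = (z)*(z^3 - 6*z^2 + 32) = z*(z - 4)*(z^2 - 2*z - 8) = z*(z - 4)^2*(z + 2)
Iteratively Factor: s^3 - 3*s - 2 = (s + 1)*(s^2 - s - 2) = (s + 1)^2*(s - 2)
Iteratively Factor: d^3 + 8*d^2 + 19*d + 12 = (d + 4)*(d^2 + 4*d + 3) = (d + 1)*(d + 4)*(d + 3)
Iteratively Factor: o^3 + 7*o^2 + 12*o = (o + 3)*(o^2 + 4*o) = o*(o + 3)*(o + 4)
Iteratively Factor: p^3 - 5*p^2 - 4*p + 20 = (p - 2)*(p^2 - 3*p - 10) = (p - 5)*(p - 2)*(p + 2)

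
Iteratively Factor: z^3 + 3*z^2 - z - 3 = (z + 1)*(z^2 + 2*z - 3) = (z - 1)*(z + 1)*(z + 3)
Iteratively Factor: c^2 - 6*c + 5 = (c - 5)*(c - 1)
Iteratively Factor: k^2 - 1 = (k - 1)*(k + 1)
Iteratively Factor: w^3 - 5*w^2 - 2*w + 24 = (w + 2)*(w^2 - 7*w + 12) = (w - 4)*(w + 2)*(w - 3)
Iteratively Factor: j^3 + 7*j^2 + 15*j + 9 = (j + 3)*(j^2 + 4*j + 3) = (j + 3)^2*(j + 1)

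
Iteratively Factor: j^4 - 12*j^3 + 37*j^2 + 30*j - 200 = (j - 5)*(j^3 - 7*j^2 + 2*j + 40) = (j - 5)^2*(j^2 - 2*j - 8) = (j - 5)^2*(j + 2)*(j - 4)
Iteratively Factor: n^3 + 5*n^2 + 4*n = (n + 1)*(n^2 + 4*n) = (n + 1)*(n + 4)*(n)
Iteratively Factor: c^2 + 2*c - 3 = (c - 1)*(c + 3)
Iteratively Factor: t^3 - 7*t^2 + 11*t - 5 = (t - 5)*(t^2 - 2*t + 1) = (t - 5)*(t - 1)*(t - 1)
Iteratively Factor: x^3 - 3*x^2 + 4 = (x - 2)*(x^2 - x - 2) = (x - 2)*(x + 1)*(x - 2)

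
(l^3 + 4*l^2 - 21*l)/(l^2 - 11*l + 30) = l*(l^2 + 4*l - 21)/(l^2 - 11*l + 30)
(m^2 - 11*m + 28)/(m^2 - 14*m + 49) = (m - 4)/(m - 7)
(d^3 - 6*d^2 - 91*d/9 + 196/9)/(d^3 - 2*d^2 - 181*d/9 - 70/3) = (3*d^2 - 25*d + 28)/(3*d^2 - 13*d - 30)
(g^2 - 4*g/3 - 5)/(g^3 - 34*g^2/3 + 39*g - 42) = (3*g + 5)/(3*g^2 - 25*g + 42)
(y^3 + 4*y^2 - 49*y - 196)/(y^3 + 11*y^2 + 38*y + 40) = (y^2 - 49)/(y^2 + 7*y + 10)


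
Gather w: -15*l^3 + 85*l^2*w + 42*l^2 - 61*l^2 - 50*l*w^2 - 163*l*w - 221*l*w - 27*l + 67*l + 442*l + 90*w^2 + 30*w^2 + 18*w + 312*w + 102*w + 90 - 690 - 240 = -15*l^3 - 19*l^2 + 482*l + w^2*(120 - 50*l) + w*(85*l^2 - 384*l + 432) - 840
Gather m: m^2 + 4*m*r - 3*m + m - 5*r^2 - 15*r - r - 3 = m^2 + m*(4*r - 2) - 5*r^2 - 16*r - 3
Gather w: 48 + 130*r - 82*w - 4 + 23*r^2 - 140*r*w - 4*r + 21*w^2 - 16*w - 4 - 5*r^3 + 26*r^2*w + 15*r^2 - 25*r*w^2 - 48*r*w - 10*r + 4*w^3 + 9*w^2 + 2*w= -5*r^3 + 38*r^2 + 116*r + 4*w^3 + w^2*(30 - 25*r) + w*(26*r^2 - 188*r - 96) + 40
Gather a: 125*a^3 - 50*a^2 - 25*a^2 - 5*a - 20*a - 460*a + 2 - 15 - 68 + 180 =125*a^3 - 75*a^2 - 485*a + 99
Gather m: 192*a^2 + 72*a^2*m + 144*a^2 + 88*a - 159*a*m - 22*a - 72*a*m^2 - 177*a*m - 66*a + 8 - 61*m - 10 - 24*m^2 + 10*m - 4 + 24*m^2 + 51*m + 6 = 336*a^2 - 72*a*m^2 + m*(72*a^2 - 336*a)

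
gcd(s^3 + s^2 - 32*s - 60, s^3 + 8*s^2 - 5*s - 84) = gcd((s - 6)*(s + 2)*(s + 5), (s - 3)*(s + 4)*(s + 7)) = 1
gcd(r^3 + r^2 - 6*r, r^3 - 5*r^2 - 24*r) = r^2 + 3*r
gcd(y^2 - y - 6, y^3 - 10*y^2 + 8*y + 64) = y + 2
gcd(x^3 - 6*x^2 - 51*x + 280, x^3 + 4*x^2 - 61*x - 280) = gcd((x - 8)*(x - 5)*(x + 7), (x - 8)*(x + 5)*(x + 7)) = x^2 - x - 56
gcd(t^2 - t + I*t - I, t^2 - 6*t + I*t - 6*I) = t + I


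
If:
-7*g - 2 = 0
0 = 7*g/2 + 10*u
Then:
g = -2/7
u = 1/10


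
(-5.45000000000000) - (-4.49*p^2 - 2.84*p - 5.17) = 4.49*p^2 + 2.84*p - 0.28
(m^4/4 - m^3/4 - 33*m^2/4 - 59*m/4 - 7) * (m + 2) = m^5/4 + m^4/4 - 35*m^3/4 - 125*m^2/4 - 73*m/2 - 14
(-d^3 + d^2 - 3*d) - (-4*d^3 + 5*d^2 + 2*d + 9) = 3*d^3 - 4*d^2 - 5*d - 9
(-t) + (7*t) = 6*t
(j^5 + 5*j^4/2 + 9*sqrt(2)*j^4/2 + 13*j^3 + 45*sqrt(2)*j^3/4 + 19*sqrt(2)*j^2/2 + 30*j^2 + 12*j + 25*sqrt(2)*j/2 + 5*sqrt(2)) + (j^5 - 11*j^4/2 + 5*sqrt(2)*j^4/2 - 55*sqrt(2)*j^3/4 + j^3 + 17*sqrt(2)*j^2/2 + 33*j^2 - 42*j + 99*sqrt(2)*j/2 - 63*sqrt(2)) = 2*j^5 - 3*j^4 + 7*sqrt(2)*j^4 - 5*sqrt(2)*j^3/2 + 14*j^3 + 18*sqrt(2)*j^2 + 63*j^2 - 30*j + 62*sqrt(2)*j - 58*sqrt(2)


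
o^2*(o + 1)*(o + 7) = o^4 + 8*o^3 + 7*o^2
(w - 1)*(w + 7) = w^2 + 6*w - 7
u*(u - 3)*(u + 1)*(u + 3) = u^4 + u^3 - 9*u^2 - 9*u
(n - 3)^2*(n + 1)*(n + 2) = n^4 - 3*n^3 - 7*n^2 + 15*n + 18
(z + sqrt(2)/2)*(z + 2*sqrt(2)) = z^2 + 5*sqrt(2)*z/2 + 2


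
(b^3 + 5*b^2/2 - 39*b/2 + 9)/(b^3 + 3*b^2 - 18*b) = (b - 1/2)/b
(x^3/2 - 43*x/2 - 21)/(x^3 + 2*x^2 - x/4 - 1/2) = 2*(x^3 - 43*x - 42)/(4*x^3 + 8*x^2 - x - 2)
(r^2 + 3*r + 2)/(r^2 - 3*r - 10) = (r + 1)/(r - 5)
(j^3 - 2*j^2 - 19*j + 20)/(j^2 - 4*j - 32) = (j^2 - 6*j + 5)/(j - 8)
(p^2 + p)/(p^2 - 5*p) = (p + 1)/(p - 5)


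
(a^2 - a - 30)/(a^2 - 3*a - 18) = (a + 5)/(a + 3)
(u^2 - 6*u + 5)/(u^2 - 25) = (u - 1)/(u + 5)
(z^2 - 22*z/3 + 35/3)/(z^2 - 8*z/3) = (3*z^2 - 22*z + 35)/(z*(3*z - 8))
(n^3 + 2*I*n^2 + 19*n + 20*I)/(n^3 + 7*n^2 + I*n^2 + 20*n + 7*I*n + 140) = (n + I)/(n + 7)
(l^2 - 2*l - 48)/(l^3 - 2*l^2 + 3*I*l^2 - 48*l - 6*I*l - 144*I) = 1/(l + 3*I)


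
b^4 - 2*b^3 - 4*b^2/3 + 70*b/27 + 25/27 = (b - 5/3)^2*(b + 1/3)*(b + 1)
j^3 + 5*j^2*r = j^2*(j + 5*r)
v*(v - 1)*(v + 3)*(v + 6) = v^4 + 8*v^3 + 9*v^2 - 18*v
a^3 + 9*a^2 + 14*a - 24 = (a - 1)*(a + 4)*(a + 6)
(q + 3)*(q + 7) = q^2 + 10*q + 21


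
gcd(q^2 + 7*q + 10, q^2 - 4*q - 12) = q + 2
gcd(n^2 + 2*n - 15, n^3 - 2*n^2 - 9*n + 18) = n - 3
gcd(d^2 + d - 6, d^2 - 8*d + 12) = d - 2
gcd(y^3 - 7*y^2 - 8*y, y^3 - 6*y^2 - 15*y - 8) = y^2 - 7*y - 8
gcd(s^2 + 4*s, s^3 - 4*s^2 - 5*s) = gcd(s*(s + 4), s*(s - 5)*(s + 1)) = s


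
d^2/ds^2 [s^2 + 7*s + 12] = 2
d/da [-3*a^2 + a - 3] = 1 - 6*a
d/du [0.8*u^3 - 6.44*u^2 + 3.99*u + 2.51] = 2.4*u^2 - 12.88*u + 3.99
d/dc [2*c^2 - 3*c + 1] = 4*c - 3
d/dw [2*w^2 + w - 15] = 4*w + 1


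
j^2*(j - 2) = j^3 - 2*j^2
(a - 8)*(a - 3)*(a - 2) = a^3 - 13*a^2 + 46*a - 48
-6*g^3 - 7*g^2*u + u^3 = (-3*g + u)*(g + u)*(2*g + u)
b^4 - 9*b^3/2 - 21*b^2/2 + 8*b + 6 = (b - 6)*(b - 1)*(b + 1/2)*(b + 2)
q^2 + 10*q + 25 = (q + 5)^2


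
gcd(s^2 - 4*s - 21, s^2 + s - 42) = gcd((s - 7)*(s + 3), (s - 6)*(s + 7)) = 1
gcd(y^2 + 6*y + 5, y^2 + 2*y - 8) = 1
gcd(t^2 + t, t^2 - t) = t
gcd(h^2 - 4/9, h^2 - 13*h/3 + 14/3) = 1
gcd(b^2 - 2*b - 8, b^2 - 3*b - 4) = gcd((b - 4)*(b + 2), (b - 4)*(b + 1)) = b - 4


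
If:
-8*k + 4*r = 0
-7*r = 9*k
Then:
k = 0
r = 0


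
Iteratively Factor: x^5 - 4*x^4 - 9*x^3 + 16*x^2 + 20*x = (x - 2)*(x^4 - 2*x^3 - 13*x^2 - 10*x) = (x - 2)*(x + 1)*(x^3 - 3*x^2 - 10*x) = (x - 2)*(x + 1)*(x + 2)*(x^2 - 5*x) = (x - 5)*(x - 2)*(x + 1)*(x + 2)*(x)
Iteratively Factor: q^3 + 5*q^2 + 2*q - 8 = (q + 2)*(q^2 + 3*q - 4) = (q + 2)*(q + 4)*(q - 1)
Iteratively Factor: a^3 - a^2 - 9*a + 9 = (a - 1)*(a^2 - 9) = (a - 1)*(a + 3)*(a - 3)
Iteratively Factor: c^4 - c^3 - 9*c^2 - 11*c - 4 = (c + 1)*(c^3 - 2*c^2 - 7*c - 4) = (c + 1)^2*(c^2 - 3*c - 4) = (c + 1)^3*(c - 4)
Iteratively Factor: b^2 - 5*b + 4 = (b - 1)*(b - 4)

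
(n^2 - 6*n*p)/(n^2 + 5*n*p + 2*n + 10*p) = n*(n - 6*p)/(n^2 + 5*n*p + 2*n + 10*p)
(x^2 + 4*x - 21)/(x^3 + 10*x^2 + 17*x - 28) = (x - 3)/(x^2 + 3*x - 4)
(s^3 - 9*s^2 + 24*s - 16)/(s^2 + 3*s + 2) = (s^3 - 9*s^2 + 24*s - 16)/(s^2 + 3*s + 2)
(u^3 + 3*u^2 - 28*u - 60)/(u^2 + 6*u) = u - 3 - 10/u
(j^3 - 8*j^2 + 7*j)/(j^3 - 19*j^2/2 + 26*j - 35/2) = 2*j*(j - 7)/(2*j^2 - 17*j + 35)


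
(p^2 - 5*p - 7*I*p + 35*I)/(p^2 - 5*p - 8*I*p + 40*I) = (p - 7*I)/(p - 8*I)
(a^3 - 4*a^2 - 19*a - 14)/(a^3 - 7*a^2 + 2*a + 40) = (a^2 - 6*a - 7)/(a^2 - 9*a + 20)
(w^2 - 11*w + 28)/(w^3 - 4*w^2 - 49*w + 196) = 1/(w + 7)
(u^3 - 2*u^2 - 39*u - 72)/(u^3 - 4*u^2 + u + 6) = (u^3 - 2*u^2 - 39*u - 72)/(u^3 - 4*u^2 + u + 6)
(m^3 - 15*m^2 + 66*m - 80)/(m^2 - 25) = (m^2 - 10*m + 16)/(m + 5)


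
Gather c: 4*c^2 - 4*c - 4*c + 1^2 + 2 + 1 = 4*c^2 - 8*c + 4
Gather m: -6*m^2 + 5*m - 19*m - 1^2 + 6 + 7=-6*m^2 - 14*m + 12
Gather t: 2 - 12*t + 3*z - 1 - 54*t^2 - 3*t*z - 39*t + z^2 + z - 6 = -54*t^2 + t*(-3*z - 51) + z^2 + 4*z - 5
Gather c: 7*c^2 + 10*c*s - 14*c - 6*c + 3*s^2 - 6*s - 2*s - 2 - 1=7*c^2 + c*(10*s - 20) + 3*s^2 - 8*s - 3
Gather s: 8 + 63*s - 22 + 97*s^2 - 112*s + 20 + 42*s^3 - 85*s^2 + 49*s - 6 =42*s^3 + 12*s^2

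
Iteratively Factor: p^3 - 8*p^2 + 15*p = (p - 5)*(p^2 - 3*p) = p*(p - 5)*(p - 3)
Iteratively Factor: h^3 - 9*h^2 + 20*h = (h - 5)*(h^2 - 4*h) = h*(h - 5)*(h - 4)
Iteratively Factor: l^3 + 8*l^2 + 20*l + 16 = (l + 2)*(l^2 + 6*l + 8) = (l + 2)*(l + 4)*(l + 2)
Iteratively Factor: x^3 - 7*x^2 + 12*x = (x - 3)*(x^2 - 4*x) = x*(x - 3)*(x - 4)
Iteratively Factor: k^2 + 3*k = (k)*(k + 3)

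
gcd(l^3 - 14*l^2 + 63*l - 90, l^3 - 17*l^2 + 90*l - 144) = l^2 - 9*l + 18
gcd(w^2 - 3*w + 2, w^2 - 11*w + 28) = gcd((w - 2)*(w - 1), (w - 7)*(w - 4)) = 1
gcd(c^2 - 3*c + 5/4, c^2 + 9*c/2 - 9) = 1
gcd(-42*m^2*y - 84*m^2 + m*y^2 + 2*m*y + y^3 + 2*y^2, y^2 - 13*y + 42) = 1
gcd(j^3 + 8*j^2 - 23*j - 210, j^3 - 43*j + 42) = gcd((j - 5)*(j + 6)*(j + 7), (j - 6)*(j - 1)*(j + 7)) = j + 7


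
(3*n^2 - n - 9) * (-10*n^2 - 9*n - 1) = -30*n^4 - 17*n^3 + 96*n^2 + 82*n + 9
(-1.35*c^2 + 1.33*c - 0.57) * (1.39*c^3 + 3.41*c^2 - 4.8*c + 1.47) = -1.8765*c^5 - 2.7548*c^4 + 10.223*c^3 - 10.3122*c^2 + 4.6911*c - 0.8379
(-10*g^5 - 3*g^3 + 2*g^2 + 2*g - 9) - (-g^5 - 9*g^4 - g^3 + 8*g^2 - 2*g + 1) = -9*g^5 + 9*g^4 - 2*g^3 - 6*g^2 + 4*g - 10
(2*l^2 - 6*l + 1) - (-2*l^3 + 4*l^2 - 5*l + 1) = 2*l^3 - 2*l^2 - l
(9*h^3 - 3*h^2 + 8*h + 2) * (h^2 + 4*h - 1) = 9*h^5 + 33*h^4 - 13*h^3 + 37*h^2 - 2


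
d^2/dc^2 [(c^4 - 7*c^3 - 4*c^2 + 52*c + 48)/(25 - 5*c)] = 2*(-3*c^4 + 47*c^3 - 255*c^2 + 525*c - 208)/(5*(c^3 - 15*c^2 + 75*c - 125))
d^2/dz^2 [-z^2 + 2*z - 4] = -2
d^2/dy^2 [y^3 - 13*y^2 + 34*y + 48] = 6*y - 26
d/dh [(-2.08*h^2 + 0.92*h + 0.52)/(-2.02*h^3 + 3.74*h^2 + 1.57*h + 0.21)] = (-4.2016*h^4 + 3.7168*h^3 - 3.5552*h^2 - 4.7632*h - 0.6232)/(4.0804*h^6 - 15.1096*h^5 + 7.6448*h^4 + 10.8952*h^3 + 4.0357*h^2 + 0.6594*h + 0.0441)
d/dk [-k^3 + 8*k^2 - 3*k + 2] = -3*k^2 + 16*k - 3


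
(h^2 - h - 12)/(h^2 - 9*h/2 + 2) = 2*(h + 3)/(2*h - 1)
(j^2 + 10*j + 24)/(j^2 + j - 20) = (j^2 + 10*j + 24)/(j^2 + j - 20)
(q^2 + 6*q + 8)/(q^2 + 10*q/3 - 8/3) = 3*(q + 2)/(3*q - 2)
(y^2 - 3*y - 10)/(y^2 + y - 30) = (y + 2)/(y + 6)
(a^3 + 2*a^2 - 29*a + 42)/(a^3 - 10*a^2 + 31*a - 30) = (a + 7)/(a - 5)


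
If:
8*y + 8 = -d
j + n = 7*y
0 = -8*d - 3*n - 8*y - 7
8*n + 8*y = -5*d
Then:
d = -4/11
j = -173/22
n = 13/11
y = -21/22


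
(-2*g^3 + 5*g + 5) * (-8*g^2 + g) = 16*g^5 - 2*g^4 - 40*g^3 - 35*g^2 + 5*g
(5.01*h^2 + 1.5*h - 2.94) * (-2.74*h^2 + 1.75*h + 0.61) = -13.7274*h^4 + 4.6575*h^3 + 13.7367*h^2 - 4.23*h - 1.7934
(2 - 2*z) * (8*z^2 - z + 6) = -16*z^3 + 18*z^2 - 14*z + 12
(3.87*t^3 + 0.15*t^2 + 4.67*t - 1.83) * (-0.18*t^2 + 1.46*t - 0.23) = -0.6966*t^5 + 5.6232*t^4 - 1.5117*t^3 + 7.1131*t^2 - 3.7459*t + 0.4209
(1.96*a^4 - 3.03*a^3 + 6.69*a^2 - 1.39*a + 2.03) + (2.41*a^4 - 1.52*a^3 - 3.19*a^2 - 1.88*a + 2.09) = 4.37*a^4 - 4.55*a^3 + 3.5*a^2 - 3.27*a + 4.12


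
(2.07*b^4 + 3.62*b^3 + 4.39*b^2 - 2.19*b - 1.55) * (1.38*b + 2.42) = 2.8566*b^5 + 10.005*b^4 + 14.8186*b^3 + 7.6016*b^2 - 7.4388*b - 3.751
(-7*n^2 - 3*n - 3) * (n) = -7*n^3 - 3*n^2 - 3*n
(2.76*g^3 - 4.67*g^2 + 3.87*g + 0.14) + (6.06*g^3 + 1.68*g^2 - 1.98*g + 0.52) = 8.82*g^3 - 2.99*g^2 + 1.89*g + 0.66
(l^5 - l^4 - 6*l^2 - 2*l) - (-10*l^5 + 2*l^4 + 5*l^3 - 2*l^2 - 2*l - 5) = 11*l^5 - 3*l^4 - 5*l^3 - 4*l^2 + 5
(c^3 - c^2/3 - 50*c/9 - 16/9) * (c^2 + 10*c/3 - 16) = c^5 + 3*c^4 - 68*c^3/3 - 404*c^2/27 + 2240*c/27 + 256/9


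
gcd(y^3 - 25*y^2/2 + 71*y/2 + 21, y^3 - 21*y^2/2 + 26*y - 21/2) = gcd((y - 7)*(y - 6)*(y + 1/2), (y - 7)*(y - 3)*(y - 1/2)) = y - 7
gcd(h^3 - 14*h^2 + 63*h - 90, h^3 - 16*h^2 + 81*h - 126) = h^2 - 9*h + 18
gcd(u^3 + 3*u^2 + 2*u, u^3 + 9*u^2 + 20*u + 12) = u^2 + 3*u + 2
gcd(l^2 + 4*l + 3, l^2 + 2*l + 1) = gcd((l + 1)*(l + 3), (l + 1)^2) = l + 1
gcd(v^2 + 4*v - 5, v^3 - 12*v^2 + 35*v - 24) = v - 1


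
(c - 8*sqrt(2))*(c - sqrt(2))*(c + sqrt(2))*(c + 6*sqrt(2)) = c^4 - 2*sqrt(2)*c^3 - 98*c^2 + 4*sqrt(2)*c + 192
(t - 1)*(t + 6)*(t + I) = t^3 + 5*t^2 + I*t^2 - 6*t + 5*I*t - 6*I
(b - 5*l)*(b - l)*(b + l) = b^3 - 5*b^2*l - b*l^2 + 5*l^3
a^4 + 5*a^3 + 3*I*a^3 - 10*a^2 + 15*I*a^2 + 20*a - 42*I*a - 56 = (a - 2)*(a + 7)*(a - I)*(a + 4*I)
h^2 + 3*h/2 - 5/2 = (h - 1)*(h + 5/2)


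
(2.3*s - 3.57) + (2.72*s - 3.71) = 5.02*s - 7.28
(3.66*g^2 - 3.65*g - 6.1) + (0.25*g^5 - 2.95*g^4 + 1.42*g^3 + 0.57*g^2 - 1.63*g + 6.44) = 0.25*g^5 - 2.95*g^4 + 1.42*g^3 + 4.23*g^2 - 5.28*g + 0.340000000000001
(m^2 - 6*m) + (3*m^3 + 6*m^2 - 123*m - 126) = 3*m^3 + 7*m^2 - 129*m - 126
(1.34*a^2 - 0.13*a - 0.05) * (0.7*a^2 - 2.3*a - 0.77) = 0.938*a^4 - 3.173*a^3 - 0.7678*a^2 + 0.2151*a + 0.0385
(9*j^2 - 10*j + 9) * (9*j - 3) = 81*j^3 - 117*j^2 + 111*j - 27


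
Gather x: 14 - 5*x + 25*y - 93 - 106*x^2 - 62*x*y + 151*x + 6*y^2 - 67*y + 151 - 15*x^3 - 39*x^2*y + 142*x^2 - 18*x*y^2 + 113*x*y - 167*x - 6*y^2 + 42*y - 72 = -15*x^3 + x^2*(36 - 39*y) + x*(-18*y^2 + 51*y - 21)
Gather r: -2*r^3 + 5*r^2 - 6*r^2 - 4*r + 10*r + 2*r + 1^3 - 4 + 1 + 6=-2*r^3 - r^2 + 8*r + 4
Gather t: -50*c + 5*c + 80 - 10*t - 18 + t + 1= -45*c - 9*t + 63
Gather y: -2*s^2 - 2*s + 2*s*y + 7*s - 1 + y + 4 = -2*s^2 + 5*s + y*(2*s + 1) + 3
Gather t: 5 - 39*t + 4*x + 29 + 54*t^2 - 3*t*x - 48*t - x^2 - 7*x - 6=54*t^2 + t*(-3*x - 87) - x^2 - 3*x + 28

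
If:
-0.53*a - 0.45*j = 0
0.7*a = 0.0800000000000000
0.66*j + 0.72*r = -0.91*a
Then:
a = 0.11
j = -0.13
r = -0.02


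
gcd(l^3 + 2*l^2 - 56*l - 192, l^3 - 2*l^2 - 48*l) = l^2 - 2*l - 48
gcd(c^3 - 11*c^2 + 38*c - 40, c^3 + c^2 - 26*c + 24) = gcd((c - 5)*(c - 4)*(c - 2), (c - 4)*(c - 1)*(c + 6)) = c - 4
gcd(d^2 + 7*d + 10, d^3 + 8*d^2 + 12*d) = d + 2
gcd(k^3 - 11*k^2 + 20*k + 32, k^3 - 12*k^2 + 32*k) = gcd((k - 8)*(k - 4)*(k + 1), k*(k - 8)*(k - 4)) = k^2 - 12*k + 32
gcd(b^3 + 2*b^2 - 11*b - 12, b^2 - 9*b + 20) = 1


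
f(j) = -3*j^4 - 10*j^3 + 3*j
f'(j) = -12*j^3 - 30*j^2 + 3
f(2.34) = -211.06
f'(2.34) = -315.02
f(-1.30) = 9.50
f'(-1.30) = -21.34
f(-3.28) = -4.19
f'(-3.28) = 103.70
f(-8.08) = -7536.04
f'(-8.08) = 4374.58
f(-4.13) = -180.75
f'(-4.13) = 336.63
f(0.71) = -2.21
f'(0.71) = -16.42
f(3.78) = -1141.24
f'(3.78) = -1073.77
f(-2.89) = 23.43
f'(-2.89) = 42.09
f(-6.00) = -1746.00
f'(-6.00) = 1515.00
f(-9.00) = -12420.00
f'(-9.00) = 6321.00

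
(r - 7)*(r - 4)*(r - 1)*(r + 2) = r^4 - 10*r^3 + 15*r^2 + 50*r - 56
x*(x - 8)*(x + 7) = x^3 - x^2 - 56*x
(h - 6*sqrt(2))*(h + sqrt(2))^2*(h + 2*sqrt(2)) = h^4 - 2*sqrt(2)*h^3 - 38*h^2 - 56*sqrt(2)*h - 48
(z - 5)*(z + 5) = z^2 - 25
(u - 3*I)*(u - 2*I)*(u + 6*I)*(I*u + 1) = I*u^4 + 25*I*u^2 + 60*u - 36*I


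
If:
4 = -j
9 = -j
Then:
No Solution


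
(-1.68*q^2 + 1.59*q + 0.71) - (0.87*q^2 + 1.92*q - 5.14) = -2.55*q^2 - 0.33*q + 5.85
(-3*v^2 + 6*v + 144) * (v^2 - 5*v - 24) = -3*v^4 + 21*v^3 + 186*v^2 - 864*v - 3456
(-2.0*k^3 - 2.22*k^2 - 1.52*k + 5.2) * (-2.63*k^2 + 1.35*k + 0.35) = 5.26*k^5 + 3.1386*k^4 + 0.3006*k^3 - 16.505*k^2 + 6.488*k + 1.82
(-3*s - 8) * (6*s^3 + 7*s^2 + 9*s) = -18*s^4 - 69*s^3 - 83*s^2 - 72*s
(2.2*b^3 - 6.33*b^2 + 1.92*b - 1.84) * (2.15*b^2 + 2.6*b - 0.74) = 4.73*b^5 - 7.8895*b^4 - 13.958*b^3 + 5.7202*b^2 - 6.2048*b + 1.3616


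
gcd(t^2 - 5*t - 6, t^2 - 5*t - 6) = t^2 - 5*t - 6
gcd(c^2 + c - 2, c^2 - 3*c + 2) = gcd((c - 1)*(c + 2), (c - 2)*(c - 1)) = c - 1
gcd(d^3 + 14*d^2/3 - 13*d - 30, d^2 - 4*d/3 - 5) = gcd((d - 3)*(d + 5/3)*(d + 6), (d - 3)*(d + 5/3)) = d^2 - 4*d/3 - 5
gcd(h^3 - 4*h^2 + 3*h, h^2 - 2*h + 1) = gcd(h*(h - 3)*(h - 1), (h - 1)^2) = h - 1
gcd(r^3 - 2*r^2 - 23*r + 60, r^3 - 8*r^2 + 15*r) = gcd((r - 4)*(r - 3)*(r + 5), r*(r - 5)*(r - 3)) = r - 3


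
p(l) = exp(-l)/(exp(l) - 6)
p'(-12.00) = 27125.80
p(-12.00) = -27125.83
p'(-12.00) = 27125.80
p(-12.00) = -27125.83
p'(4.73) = -0.00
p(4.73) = 0.00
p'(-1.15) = 0.52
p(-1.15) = -0.56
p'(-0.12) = 0.18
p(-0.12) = -0.22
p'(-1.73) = 0.94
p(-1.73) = -0.97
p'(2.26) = -0.11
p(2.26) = 0.03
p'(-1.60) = 0.82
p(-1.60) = -0.85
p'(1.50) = -0.29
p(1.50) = -0.15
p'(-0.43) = 0.25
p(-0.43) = -0.29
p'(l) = -exp(-l)/(exp(l) - 6) - 1/(exp(l) - 6)^2 = 2*(3 - exp(l))*exp(-l)/(exp(2*l) - 12*exp(l) + 36)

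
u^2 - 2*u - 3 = (u - 3)*(u + 1)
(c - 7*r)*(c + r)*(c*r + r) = c^3*r - 6*c^2*r^2 + c^2*r - 7*c*r^3 - 6*c*r^2 - 7*r^3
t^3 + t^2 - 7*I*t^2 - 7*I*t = t*(t + 1)*(t - 7*I)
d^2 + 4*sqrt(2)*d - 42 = (d - 3*sqrt(2))*(d + 7*sqrt(2))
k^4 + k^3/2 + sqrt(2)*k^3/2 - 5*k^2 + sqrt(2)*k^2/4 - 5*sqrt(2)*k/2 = k*(k - 2)*(k + 5/2)*(k + sqrt(2)/2)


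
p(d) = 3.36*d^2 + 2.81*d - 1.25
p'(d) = 6.72*d + 2.81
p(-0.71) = -1.55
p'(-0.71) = -1.96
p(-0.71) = -1.55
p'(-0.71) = -1.96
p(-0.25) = -1.74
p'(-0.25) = 1.13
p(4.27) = 72.01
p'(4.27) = 31.50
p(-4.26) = 47.76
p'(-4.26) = -25.82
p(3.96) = 62.57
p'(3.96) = 29.42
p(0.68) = 2.21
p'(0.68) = 7.38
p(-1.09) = -0.32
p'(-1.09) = -4.51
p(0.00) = -1.25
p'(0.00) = 2.81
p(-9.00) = 245.62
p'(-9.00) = -57.67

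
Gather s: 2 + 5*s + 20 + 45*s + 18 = 50*s + 40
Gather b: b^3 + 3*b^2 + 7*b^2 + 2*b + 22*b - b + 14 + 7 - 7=b^3 + 10*b^2 + 23*b + 14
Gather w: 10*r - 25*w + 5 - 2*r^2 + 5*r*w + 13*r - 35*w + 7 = -2*r^2 + 23*r + w*(5*r - 60) + 12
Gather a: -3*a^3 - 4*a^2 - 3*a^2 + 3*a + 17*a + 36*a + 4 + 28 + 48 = -3*a^3 - 7*a^2 + 56*a + 80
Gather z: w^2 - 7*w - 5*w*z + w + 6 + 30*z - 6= w^2 - 6*w + z*(30 - 5*w)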